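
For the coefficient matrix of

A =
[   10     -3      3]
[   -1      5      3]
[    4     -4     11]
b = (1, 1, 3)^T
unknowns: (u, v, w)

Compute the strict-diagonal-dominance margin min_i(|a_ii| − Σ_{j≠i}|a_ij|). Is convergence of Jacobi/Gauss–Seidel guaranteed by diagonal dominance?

1

row 1: |10| − (3+3) = 4
row 2: |5| − (1+3) = 1
row 3: |11| − (4+4) = 3
minimum over rows = 1 → strictly diagonally dominant (convergence guaranteed)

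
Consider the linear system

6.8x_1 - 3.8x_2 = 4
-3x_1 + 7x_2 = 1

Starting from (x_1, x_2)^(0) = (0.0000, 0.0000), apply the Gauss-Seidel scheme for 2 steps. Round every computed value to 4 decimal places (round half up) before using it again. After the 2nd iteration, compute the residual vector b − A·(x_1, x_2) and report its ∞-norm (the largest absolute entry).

0.3596

Iteration 1:
  x_1 = (4 - (-3.8)·0.0000) / (6.8) = 0.5882
  x_2 = (1 - (-3)·0.5882) / (7) = 0.3949
Iteration 2:
  x_1 = (4 - (-3.8)·0.3949) / (6.8) = 0.8089
  x_2 = (1 - (-3)·0.8089) / (7) = 0.4895
Residual b − A·x = (0.3596, 0.0002); ∞-norm = 0.3596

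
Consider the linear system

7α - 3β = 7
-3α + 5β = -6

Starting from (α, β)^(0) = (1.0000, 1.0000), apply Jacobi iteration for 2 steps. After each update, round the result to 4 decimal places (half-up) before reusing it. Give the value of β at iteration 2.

Iteration 1:
  α = (7 - (-3)·1.0000) / (7) = 1.4286
  β = (-6 - (-3)·1.0000) / (5) = -0.6000
Iteration 2:
  α = (7 - (-3)·-0.6000) / (7) = 0.7429
  β = (-6 - (-3)·1.4286) / (5) = -0.3428

-0.3428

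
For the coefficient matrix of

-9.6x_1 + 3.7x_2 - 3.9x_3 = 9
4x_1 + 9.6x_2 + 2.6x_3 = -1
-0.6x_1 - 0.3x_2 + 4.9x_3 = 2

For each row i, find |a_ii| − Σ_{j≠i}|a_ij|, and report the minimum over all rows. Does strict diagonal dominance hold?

2

row 1: |-9.6| − (3.7+3.9) = 2
row 2: |9.6| − (4+2.6) = 3
row 3: |4.9| − (0.6+0.3) = 4
minimum over rows = 2 → strictly diagonally dominant (convergence guaranteed)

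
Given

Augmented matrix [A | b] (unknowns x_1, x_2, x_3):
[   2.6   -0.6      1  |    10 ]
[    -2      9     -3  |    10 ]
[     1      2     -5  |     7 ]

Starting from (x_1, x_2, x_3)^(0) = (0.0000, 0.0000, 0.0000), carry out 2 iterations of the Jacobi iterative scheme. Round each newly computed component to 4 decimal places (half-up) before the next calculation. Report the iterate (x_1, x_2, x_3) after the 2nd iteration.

Iteration 1:
  x_1 = (10 - (-0.6)·0.0000 - (1)·0.0000) / (2.6) = 3.8462
  x_2 = (10 - (-2)·0.0000 - (-3)·0.0000) / (9) = 1.1111
  x_3 = (7 - (1)·0.0000 - (2)·0.0000) / (-5) = -1.4000
Iteration 2:
  x_1 = (10 - (-0.6)·1.1111 - (1)·-1.4000) / (2.6) = 4.6410
  x_2 = (10 - (-2)·3.8462 - (-3)·-1.4000) / (9) = 1.4992
  x_3 = (7 - (1)·3.8462 - (2)·1.1111) / (-5) = -0.1863

(4.6410, 1.4992, -0.1863)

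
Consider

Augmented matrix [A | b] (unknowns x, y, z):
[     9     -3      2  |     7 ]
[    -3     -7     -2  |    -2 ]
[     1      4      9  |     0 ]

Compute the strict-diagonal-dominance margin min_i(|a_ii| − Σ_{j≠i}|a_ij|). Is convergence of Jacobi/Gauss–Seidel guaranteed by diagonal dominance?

2

row 1: |9| − (3+2) = 4
row 2: |-7| − (3+2) = 2
row 3: |9| − (1+4) = 4
minimum over rows = 2 → strictly diagonally dominant (convergence guaranteed)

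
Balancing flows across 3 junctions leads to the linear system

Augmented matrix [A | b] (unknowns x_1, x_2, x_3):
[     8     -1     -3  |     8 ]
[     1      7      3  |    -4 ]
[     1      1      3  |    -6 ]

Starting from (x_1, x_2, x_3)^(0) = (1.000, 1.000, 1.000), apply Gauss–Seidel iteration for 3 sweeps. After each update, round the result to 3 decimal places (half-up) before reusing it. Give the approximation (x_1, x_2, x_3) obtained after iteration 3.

Iteration 1:
  x_1 = (8 - (-1)·1.000 - (-3)·1.000) / (8) = 1.500
  x_2 = (-4 - (1)·1.500 - (3)·1.000) / (7) = -1.214
  x_3 = (-6 - (1)·1.500 - (1)·-1.214) / (3) = -2.095
Iteration 2:
  x_1 = (8 - (-1)·-1.214 - (-3)·-2.095) / (8) = 0.063
  x_2 = (-4 - (1)·0.063 - (3)·-2.095) / (7) = 0.317
  x_3 = (-6 - (1)·0.063 - (1)·0.317) / (3) = -2.127
Iteration 3:
  x_1 = (8 - (-1)·0.317 - (-3)·-2.127) / (8) = 0.242
  x_2 = (-4 - (1)·0.242 - (3)·-2.127) / (7) = 0.306
  x_3 = (-6 - (1)·0.242 - (1)·0.306) / (3) = -2.183

(0.242, 0.306, -2.183)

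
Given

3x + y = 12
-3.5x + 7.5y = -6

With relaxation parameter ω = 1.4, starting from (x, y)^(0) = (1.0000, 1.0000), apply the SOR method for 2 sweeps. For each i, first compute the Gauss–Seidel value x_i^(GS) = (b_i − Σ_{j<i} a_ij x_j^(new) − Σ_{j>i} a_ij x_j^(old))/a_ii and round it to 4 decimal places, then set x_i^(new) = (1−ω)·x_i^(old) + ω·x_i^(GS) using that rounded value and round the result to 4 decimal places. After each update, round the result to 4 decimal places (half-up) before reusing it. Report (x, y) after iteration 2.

Iteration 1:
  x: GS value = (12 - (1)·1.0000) / (3) = 3.6667;  x ← (1−ω)·1.0000 + ω·3.6667 = 4.7334
  y: GS value = (-6 - (-3.5)·4.7334) / (7.5) = 1.4089;  y ← (1−ω)·1.0000 + ω·1.4089 = 1.5725
Iteration 2:
  x: GS value = (12 - (1)·1.5725) / (3) = 3.4758;  x ← (1−ω)·4.7334 + ω·3.4758 = 2.9728
  y: GS value = (-6 - (-3.5)·2.9728) / (7.5) = 0.5873;  y ← (1−ω)·1.5725 + ω·0.5873 = 0.1932

(2.9728, 0.1932)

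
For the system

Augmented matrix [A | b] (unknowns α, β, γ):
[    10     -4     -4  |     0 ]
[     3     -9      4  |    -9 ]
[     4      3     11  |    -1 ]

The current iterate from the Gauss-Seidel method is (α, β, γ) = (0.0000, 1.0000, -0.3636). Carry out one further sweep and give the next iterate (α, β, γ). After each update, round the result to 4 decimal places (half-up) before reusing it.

(0.2546, 0.9233, -0.4353)

One sweep:
  α = (0 - (-4)·1.0000 - (-4)·-0.3636) / (10) = 0.2546
  β = (-9 - (3)·0.2546 - (4)·-0.3636) / (-9) = 0.9233
  γ = (-1 - (4)·0.2546 - (3)·0.9233) / (11) = -0.4353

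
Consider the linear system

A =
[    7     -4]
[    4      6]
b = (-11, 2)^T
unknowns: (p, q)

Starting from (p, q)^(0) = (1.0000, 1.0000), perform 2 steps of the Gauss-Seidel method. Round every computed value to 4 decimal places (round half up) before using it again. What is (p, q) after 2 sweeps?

Iteration 1:
  p = (-11 - (-4)·1.0000) / (7) = -1.0000
  q = (2 - (4)·-1.0000) / (6) = 1.0000
Iteration 2:
  p = (-11 - (-4)·1.0000) / (7) = -1.0000
  q = (2 - (4)·-1.0000) / (6) = 1.0000

(-1.0000, 1.0000)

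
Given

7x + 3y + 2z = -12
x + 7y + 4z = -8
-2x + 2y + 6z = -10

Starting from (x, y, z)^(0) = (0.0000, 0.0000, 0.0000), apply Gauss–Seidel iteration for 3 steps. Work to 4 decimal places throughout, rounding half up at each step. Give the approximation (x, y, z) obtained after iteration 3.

Iteration 1:
  x = (-12 - (3)·0.0000 - (2)·0.0000) / (7) = -1.7143
  y = (-8 - (1)·-1.7143 - (4)·0.0000) / (7) = -0.8980
  z = (-10 - (-2)·-1.7143 - (2)·-0.8980) / (6) = -1.9388
Iteration 2:
  x = (-12 - (3)·-0.8980 - (2)·-1.9388) / (7) = -0.7755
  y = (-8 - (1)·-0.7755 - (4)·-1.9388) / (7) = 0.0758
  z = (-10 - (-2)·-0.7755 - (2)·0.0758) / (6) = -1.9504
Iteration 3:
  x = (-12 - (3)·0.0758 - (2)·-1.9504) / (7) = -1.1895
  y = (-8 - (1)·-1.1895 - (4)·-1.9504) / (7) = 0.1416
  z = (-10 - (-2)·-1.1895 - (2)·0.1416) / (6) = -2.1104

(-1.1895, 0.1416, -2.1104)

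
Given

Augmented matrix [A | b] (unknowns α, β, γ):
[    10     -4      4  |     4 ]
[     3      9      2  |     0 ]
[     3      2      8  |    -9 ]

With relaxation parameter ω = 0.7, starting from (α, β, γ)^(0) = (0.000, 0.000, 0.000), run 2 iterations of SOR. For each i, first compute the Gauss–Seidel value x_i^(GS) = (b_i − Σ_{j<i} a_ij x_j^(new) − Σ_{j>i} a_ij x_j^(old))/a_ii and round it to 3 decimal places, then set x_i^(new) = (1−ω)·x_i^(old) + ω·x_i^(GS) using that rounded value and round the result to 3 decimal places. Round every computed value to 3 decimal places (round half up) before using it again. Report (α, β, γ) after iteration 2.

Iteration 1:
  α: GS value = (4 - (-4)·0.000 - (4)·0.000) / (10) = 0.400;  α ← (1−ω)·0.000 + ω·0.400 = 0.280
  β: GS value = (0 - (3)·0.280 - (2)·0.000) / (9) = -0.093;  β ← (1−ω)·0.000 + ω·-0.093 = -0.065
  γ: GS value = (-9 - (3)·0.280 - (2)·-0.065) / (8) = -1.214;  γ ← (1−ω)·0.000 + ω·-1.214 = -0.850
Iteration 2:
  α: GS value = (4 - (-4)·-0.065 - (4)·-0.850) / (10) = 0.714;  α ← (1−ω)·0.280 + ω·0.714 = 0.584
  β: GS value = (0 - (3)·0.584 - (2)·-0.850) / (9) = -0.006;  β ← (1−ω)·-0.065 + ω·-0.006 = -0.024
  γ: GS value = (-9 - (3)·0.584 - (2)·-0.024) / (8) = -1.338;  γ ← (1−ω)·-0.850 + ω·-1.338 = -1.192

(0.584, -0.024, -1.192)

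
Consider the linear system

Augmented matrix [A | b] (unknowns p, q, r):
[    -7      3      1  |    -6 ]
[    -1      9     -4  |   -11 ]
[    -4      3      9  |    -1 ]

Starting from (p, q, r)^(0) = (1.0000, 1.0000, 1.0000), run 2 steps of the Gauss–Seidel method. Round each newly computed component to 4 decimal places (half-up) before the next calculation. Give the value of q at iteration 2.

Iteration 1:
  p = (-6 - (3)·1.0000 - (1)·1.0000) / (-7) = 1.4286
  q = (-11 - (-1)·1.4286 - (-4)·1.0000) / (9) = -0.6190
  r = (-1 - (-4)·1.4286 - (3)·-0.6190) / (9) = 0.7302
Iteration 2:
  p = (-6 - (3)·-0.6190 - (1)·0.7302) / (-7) = 0.6962
  q = (-11 - (-1)·0.6962 - (-4)·0.7302) / (9) = -0.8203
  r = (-1 - (-4)·0.6962 - (3)·-0.8203) / (9) = 0.4717

-0.8203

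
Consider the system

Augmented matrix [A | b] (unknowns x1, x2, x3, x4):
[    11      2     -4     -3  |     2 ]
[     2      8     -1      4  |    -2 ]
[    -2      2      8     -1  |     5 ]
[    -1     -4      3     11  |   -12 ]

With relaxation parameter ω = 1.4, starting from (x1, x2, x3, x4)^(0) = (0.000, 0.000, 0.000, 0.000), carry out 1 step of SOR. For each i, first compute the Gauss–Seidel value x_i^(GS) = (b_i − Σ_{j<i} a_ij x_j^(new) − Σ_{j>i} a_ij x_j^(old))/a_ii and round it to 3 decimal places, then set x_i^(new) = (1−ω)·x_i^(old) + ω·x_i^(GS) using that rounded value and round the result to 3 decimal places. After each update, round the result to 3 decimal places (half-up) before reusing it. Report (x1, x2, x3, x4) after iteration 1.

(0.255, -0.440, 1.119, -2.146)

Iteration 1:
  x1: GS value = (2 - (2)·0.000 - (-4)·0.000 - (-3)·0.000) / (11) = 0.182;  x1 ← (1−ω)·0.000 + ω·0.182 = 0.255
  x2: GS value = (-2 - (2)·0.255 - (-1)·0.000 - (4)·0.000) / (8) = -0.314;  x2 ← (1−ω)·0.000 + ω·-0.314 = -0.440
  x3: GS value = (5 - (-2)·0.255 - (2)·-0.440 - (-1)·0.000) / (8) = 0.799;  x3 ← (1−ω)·0.000 + ω·0.799 = 1.119
  x4: GS value = (-12 - (-1)·0.255 - (-4)·-0.440 - (3)·1.119) / (11) = -1.533;  x4 ← (1−ω)·0.000 + ω·-1.533 = -2.146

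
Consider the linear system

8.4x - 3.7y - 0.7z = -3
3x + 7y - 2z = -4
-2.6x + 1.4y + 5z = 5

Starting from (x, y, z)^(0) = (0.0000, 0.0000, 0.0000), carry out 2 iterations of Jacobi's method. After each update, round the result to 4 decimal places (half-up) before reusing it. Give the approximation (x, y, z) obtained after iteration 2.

(-0.5255, -0.1327, 0.9743)

Iteration 1:
  x = (-3 - (-3.7)·0.0000 - (-0.7)·0.0000) / (8.4) = -0.3571
  y = (-4 - (3)·0.0000 - (-2)·0.0000) / (7) = -0.5714
  z = (5 - (-2.6)·0.0000 - (1.4)·0.0000) / (5) = 1.0000
Iteration 2:
  x = (-3 - (-3.7)·-0.5714 - (-0.7)·1.0000) / (8.4) = -0.5255
  y = (-4 - (3)·-0.3571 - (-2)·1.0000) / (7) = -0.1327
  z = (5 - (-2.6)·-0.3571 - (1.4)·-0.5714) / (5) = 0.9743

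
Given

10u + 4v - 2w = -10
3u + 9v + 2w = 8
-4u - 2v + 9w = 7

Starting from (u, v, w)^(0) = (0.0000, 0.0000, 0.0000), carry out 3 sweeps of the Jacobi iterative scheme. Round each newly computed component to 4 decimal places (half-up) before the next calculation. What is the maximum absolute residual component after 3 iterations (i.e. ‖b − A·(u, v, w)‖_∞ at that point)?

Iteration 1:
  u = (-10 - (4)·0.0000 - (-2)·0.0000) / (10) = -1.0000
  v = (8 - (3)·0.0000 - (2)·0.0000) / (9) = 0.8889
  w = (7 - (-4)·0.0000 - (-2)·0.0000) / (9) = 0.7778
Iteration 2:
  u = (-10 - (4)·0.8889 - (-2)·0.7778) / (10) = -1.2000
  v = (8 - (3)·-1.0000 - (2)·0.7778) / (9) = 1.0494
  w = (7 - (-4)·-1.0000 - (-2)·0.8889) / (9) = 0.5309
Iteration 3:
  u = (-10 - (4)·1.0494 - (-2)·0.5309) / (10) = -1.3136
  v = (8 - (3)·-1.2000 - (2)·0.5309) / (9) = 1.1709
  w = (7 - (-4)·-1.2000 - (-2)·1.0494) / (9) = 0.4776
Residual b − A·x = (-0.5924, 0.4475, -0.2110); ∞-norm = 0.5924

0.5924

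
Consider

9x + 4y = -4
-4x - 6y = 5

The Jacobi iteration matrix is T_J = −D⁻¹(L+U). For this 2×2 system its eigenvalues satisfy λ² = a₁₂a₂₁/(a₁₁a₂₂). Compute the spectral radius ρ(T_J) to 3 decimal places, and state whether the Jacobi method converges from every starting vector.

0.544

a₁₂a₂₁/(a₁₁a₂₂) = (4)·(-4) / ((9)·(-6)) = 0.296296
ρ = √|0.296296| = √0.296296 = 0.544
ρ < 1, so Jacobi converges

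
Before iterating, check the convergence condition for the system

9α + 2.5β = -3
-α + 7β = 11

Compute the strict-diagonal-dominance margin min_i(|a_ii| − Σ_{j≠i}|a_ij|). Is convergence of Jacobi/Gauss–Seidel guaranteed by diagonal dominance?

row 1: |9| − (2.5) = 6.5
row 2: |7| − (1) = 6
minimum over rows = 6 → strictly diagonally dominant (convergence guaranteed)

6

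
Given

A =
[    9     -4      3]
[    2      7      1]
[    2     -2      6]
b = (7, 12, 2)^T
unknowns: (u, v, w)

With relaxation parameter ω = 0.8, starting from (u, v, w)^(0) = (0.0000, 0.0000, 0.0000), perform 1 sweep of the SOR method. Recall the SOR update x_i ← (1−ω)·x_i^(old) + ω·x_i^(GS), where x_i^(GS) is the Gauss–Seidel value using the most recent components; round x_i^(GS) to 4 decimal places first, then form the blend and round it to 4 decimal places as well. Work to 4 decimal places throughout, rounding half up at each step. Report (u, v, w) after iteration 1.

(0.6222, 1.2292, 0.4286)

Iteration 1:
  u: GS value = (7 - (-4)·0.0000 - (3)·0.0000) / (9) = 0.7778;  u ← (1−ω)·0.0000 + ω·0.7778 = 0.6222
  v: GS value = (12 - (2)·0.6222 - (1)·0.0000) / (7) = 1.5365;  v ← (1−ω)·0.0000 + ω·1.5365 = 1.2292
  w: GS value = (2 - (2)·0.6222 - (-2)·1.2292) / (6) = 0.5357;  w ← (1−ω)·0.0000 + ω·0.5357 = 0.4286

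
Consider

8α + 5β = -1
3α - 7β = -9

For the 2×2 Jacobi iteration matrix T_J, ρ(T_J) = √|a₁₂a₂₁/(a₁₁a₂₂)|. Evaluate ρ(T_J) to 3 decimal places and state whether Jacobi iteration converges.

a₁₂a₂₁/(a₁₁a₂₂) = (5)·(3) / ((8)·(-7)) = -0.267857
ρ = √|-0.267857| = √0.267857 = 0.518
ρ < 1, so Jacobi converges

0.518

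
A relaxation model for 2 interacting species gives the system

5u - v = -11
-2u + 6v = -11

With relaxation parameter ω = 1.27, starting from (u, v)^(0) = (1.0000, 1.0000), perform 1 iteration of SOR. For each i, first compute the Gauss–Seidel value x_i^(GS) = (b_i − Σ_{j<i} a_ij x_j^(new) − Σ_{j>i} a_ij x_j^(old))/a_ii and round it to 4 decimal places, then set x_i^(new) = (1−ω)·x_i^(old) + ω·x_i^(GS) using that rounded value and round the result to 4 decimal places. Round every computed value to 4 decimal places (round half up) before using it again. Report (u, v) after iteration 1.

Iteration 1:
  u: GS value = (-11 - (-1)·1.0000) / (5) = -2.0000;  u ← (1−ω)·1.0000 + ω·-2.0000 = -2.8100
  v: GS value = (-11 - (-2)·-2.8100) / (6) = -2.7700;  v ← (1−ω)·1.0000 + ω·-2.7700 = -3.7879

(-2.8100, -3.7879)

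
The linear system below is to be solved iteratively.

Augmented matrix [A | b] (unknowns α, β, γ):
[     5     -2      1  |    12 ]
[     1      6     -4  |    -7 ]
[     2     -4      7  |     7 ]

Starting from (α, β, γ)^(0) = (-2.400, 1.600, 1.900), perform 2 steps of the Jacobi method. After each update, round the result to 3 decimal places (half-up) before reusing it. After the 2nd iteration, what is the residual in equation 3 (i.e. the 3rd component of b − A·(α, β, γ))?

Iteration 1:
  α = (12 - (-2)·1.600 - (1)·1.900) / (5) = 2.660
  β = (-7 - (1)·-2.400 - (-4)·1.900) / (6) = 0.500
  γ = (7 - (2)·-2.400 - (-4)·1.600) / (7) = 2.600
Iteration 2:
  α = (12 - (-2)·0.500 - (1)·2.600) / (5) = 2.080
  β = (-7 - (1)·2.660 - (-4)·2.600) / (6) = 0.123
  γ = (7 - (2)·2.660 - (-4)·0.500) / (7) = 0.526
Residual b − A·x = (1.320, -7.714, -0.350)

-0.350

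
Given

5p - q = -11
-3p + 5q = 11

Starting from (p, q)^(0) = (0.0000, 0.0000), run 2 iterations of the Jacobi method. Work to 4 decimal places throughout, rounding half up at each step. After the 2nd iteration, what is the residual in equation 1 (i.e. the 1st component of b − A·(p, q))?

-1.3200

Iteration 1:
  p = (-11 - (-1)·0.0000) / (5) = -2.2000
  q = (11 - (-3)·0.0000) / (5) = 2.2000
Iteration 2:
  p = (-11 - (-1)·2.2000) / (5) = -1.7600
  q = (11 - (-3)·-2.2000) / (5) = 0.8800
Residual b − A·x = (-1.3200, 1.3200)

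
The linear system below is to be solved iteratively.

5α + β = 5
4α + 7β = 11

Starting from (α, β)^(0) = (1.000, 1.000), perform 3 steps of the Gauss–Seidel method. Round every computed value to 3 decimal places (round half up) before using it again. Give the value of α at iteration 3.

0.775

Iteration 1:
  α = (5 - (1)·1.000) / (5) = 0.800
  β = (11 - (4)·0.800) / (7) = 1.114
Iteration 2:
  α = (5 - (1)·1.114) / (5) = 0.777
  β = (11 - (4)·0.777) / (7) = 1.127
Iteration 3:
  α = (5 - (1)·1.127) / (5) = 0.775
  β = (11 - (4)·0.775) / (7) = 1.129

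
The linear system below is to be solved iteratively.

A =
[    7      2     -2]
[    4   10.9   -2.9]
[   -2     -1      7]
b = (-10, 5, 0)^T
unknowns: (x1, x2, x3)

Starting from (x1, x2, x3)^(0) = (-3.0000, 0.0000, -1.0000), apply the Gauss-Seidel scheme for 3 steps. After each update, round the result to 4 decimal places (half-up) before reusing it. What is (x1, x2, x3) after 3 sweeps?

Iteration 1:
  x1 = (-10 - (2)·0.0000 - (-2)·-1.0000) / (7) = -1.7143
  x2 = (5 - (4)·-1.7143 - (-2.9)·-1.0000) / (10.9) = 0.8218
  x3 = (0 - (-2)·-1.7143 - (-1)·0.8218) / (7) = -0.3724
Iteration 2:
  x1 = (-10 - (2)·0.8218 - (-2)·-0.3724) / (7) = -1.7698
  x2 = (5 - (4)·-1.7698 - (-2.9)·-0.3724) / (10.9) = 1.0091
  x3 = (0 - (-2)·-1.7698 - (-1)·1.0091) / (7) = -0.3615
Iteration 3:
  x1 = (-10 - (2)·1.0091 - (-2)·-0.3615) / (7) = -1.8202
  x2 = (5 - (4)·-1.8202 - (-2.9)·-0.3615) / (10.9) = 1.0305
  x3 = (0 - (-2)·-1.8202 - (-1)·1.0305) / (7) = -0.3728

(-1.8202, 1.0305, -0.3728)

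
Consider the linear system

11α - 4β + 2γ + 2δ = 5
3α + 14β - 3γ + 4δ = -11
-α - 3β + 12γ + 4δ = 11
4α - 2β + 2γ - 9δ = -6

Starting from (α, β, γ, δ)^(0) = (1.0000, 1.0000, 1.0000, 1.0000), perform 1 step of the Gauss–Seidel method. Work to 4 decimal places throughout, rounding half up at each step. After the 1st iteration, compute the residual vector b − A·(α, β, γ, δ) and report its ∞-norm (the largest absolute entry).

6.9143

Iteration 1:
  α = (5 - (-4)·1.0000 - (2)·1.0000 - (2)·1.0000) / (11) = 0.4545
  β = (-11 - (3)·0.4545 - (-3)·1.0000 - (4)·1.0000) / (14) = -0.9545
  γ = (11 - (-1)·0.4545 - (-3)·-0.9545 - (4)·1.0000) / (12) = 0.3826
  δ = (-6 - (4)·0.4545 - (-2)·-0.9545 - (2)·0.3826) / (-9) = 1.1658
Residual b − A·x = (-6.9143, -2.5159, -0.6634, 0.0000); ∞-norm = 6.9143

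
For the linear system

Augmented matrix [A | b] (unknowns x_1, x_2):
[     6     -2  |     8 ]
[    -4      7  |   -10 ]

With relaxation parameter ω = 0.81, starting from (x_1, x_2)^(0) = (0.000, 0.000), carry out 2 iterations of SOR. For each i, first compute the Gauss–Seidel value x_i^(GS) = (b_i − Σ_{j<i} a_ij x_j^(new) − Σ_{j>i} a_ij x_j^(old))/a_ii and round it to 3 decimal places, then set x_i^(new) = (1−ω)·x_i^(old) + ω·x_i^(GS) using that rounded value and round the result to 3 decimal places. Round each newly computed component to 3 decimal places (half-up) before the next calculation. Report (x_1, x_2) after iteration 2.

(1.108, -0.769)

Iteration 1:
  x_1: GS value = (8 - (-2)·0.000) / (6) = 1.333;  x_1 ← (1−ω)·0.000 + ω·1.333 = 1.080
  x_2: GS value = (-10 - (-4)·1.080) / (7) = -0.811;  x_2 ← (1−ω)·0.000 + ω·-0.811 = -0.657
Iteration 2:
  x_1: GS value = (8 - (-2)·-0.657) / (6) = 1.114;  x_1 ← (1−ω)·1.080 + ω·1.114 = 1.108
  x_2: GS value = (-10 - (-4)·1.108) / (7) = -0.795;  x_2 ← (1−ω)·-0.657 + ω·-0.795 = -0.769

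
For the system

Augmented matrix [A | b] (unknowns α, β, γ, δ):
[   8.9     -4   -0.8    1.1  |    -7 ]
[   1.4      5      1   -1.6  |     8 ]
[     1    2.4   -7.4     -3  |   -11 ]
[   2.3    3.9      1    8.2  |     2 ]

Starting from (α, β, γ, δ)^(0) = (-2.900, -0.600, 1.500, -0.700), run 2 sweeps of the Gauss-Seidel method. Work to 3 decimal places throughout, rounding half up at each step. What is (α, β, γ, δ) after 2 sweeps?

Iteration 1:
  α = (-7 - (-4)·-0.600 - (-0.8)·1.500 - (1.1)·-0.700) / (8.9) = -0.835
  β = (8 - (1.4)·-0.835 - (1)·1.500 - (-1.6)·-0.700) / (5) = 1.310
  γ = (-11 - (1)·-0.835 - (2.4)·1.310 - (-3)·-0.700) / (-7.4) = 2.082
  δ = (2 - (2.3)·-0.835 - (3.9)·1.310 - (1)·2.082) / (8.2) = -0.399
Iteration 2:
  α = (-7 - (-4)·1.310 - (-0.8)·2.082 - (1.1)·-0.399) / (8.9) = 0.039
  β = (8 - (1.4)·0.039 - (1)·2.082 - (-1.6)·-0.399) / (5) = 1.045
  γ = (-11 - (1)·0.039 - (2.4)·1.045 - (-3)·-0.399) / (-7.4) = 1.992
  δ = (2 - (2.3)·0.039 - (3.9)·1.045 - (1)·1.992) / (8.2) = -0.507

(0.039, 1.045, 1.992, -0.507)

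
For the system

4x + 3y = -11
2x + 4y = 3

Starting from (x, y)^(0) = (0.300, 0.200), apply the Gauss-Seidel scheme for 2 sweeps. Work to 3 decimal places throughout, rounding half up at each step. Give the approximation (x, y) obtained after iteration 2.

(-4.400, 2.950)

Iteration 1:
  x = (-11 - (3)·0.200) / (4) = -2.900
  y = (3 - (2)·-2.900) / (4) = 2.200
Iteration 2:
  x = (-11 - (3)·2.200) / (4) = -4.400
  y = (3 - (2)·-4.400) / (4) = 2.950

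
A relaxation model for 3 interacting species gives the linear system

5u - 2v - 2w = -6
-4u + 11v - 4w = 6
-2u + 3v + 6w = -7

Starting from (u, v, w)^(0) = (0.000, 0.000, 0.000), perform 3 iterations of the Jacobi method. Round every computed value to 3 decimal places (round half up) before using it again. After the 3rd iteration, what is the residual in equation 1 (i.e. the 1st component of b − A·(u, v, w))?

Iteration 1:
  u = (-6 - (-2)·0.000 - (-2)·0.000) / (5) = -1.200
  v = (6 - (-4)·0.000 - (-4)·0.000) / (11) = 0.545
  w = (-7 - (-2)·0.000 - (3)·0.000) / (6) = -1.167
Iteration 2:
  u = (-6 - (-2)·0.545 - (-2)·-1.167) / (5) = -1.449
  v = (6 - (-4)·-1.200 - (-4)·-1.167) / (11) = -0.315
  w = (-7 - (-2)·-1.200 - (3)·0.545) / (6) = -1.839
Iteration 3:
  u = (-6 - (-2)·-0.315 - (-2)·-1.839) / (5) = -2.062
  v = (6 - (-4)·-1.449 - (-4)·-1.839) / (11) = -0.650
  w = (-7 - (-2)·-1.449 - (3)·-0.315) / (6) = -1.492
Residual b − A·x = (0.026, -1.066, -0.222)

0.026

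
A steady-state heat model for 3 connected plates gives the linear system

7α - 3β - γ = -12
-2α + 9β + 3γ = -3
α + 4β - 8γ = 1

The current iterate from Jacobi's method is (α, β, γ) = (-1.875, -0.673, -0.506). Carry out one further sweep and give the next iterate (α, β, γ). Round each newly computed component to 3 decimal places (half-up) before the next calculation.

(-2.075, -0.581, -0.696)

One sweep:
  α = (-12 - (-3)·-0.673 - (-1)·-0.506) / (7) = -2.075
  β = (-3 - (-2)·-1.875 - (3)·-0.506) / (9) = -0.581
  γ = (1 - (1)·-1.875 - (4)·-0.673) / (-8) = -0.696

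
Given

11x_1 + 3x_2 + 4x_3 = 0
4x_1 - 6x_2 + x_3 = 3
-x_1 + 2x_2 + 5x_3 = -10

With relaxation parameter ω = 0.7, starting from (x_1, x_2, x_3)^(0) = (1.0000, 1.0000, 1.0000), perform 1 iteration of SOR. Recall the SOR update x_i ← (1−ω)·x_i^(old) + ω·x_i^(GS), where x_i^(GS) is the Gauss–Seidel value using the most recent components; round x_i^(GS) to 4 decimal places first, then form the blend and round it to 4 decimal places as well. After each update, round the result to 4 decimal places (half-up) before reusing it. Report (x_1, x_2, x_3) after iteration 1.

Iteration 1:
  x_1: GS value = (0 - (3)·1.0000 - (4)·1.0000) / (11) = -0.6364;  x_1 ← (1−ω)·1.0000 + ω·-0.6364 = -0.1455
  x_2: GS value = (3 - (4)·-0.1455 - (1)·1.0000) / (-6) = -0.4303;  x_2 ← (1−ω)·1.0000 + ω·-0.4303 = -0.0012
  x_3: GS value = (-10 - (-1)·-0.1455 - (2)·-0.0012) / (5) = -2.0286;  x_3 ← (1−ω)·1.0000 + ω·-2.0286 = -1.1200

(-0.1455, -0.0012, -1.1200)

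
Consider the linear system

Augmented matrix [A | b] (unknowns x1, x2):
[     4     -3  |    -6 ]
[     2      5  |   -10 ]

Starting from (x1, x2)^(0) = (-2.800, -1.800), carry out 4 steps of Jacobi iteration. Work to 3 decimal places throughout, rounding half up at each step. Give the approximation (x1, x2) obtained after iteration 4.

(-2.352, -1.142)

Iteration 1:
  x1 = (-6 - (-3)·-1.800) / (4) = -2.850
  x2 = (-10 - (2)·-2.800) / (5) = -0.880
Iteration 2:
  x1 = (-6 - (-3)·-0.880) / (4) = -2.160
  x2 = (-10 - (2)·-2.850) / (5) = -0.860
Iteration 3:
  x1 = (-6 - (-3)·-0.860) / (4) = -2.145
  x2 = (-10 - (2)·-2.160) / (5) = -1.136
Iteration 4:
  x1 = (-6 - (-3)·-1.136) / (4) = -2.352
  x2 = (-10 - (2)·-2.145) / (5) = -1.142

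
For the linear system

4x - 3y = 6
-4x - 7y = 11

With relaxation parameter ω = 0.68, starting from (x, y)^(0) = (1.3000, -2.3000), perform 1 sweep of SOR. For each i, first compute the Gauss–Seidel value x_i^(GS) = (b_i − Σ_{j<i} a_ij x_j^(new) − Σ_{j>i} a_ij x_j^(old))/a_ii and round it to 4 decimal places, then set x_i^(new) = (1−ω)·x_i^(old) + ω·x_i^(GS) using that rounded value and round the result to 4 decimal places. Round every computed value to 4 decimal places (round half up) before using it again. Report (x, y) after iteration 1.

(0.2630, -1.9068)

Iteration 1:
  x: GS value = (6 - (-3)·-2.3000) / (4) = -0.2250;  x ← (1−ω)·1.3000 + ω·-0.2250 = 0.2630
  y: GS value = (11 - (-4)·0.2630) / (-7) = -1.7217;  y ← (1−ω)·-2.3000 + ω·-1.7217 = -1.9068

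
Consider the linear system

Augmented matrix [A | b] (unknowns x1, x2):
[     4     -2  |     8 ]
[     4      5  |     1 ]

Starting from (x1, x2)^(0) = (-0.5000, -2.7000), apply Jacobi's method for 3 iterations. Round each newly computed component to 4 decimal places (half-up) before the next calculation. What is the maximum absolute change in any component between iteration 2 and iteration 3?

Iteration 1:
  x1 = (8 - (-2)·-2.7000) / (4) = 0.6500
  x2 = (1 - (4)·-0.5000) / (5) = 0.6000
Iteration 2:
  x1 = (8 - (-2)·0.6000) / (4) = 2.3000
  x2 = (1 - (4)·0.6500) / (5) = -0.3200
Iteration 3:
  x1 = (8 - (-2)·-0.3200) / (4) = 1.8400
  x2 = (1 - (4)·2.3000) / (5) = -1.6400
Change: (-0.4600, -1.3200) → max |·| = 1.3200

1.3200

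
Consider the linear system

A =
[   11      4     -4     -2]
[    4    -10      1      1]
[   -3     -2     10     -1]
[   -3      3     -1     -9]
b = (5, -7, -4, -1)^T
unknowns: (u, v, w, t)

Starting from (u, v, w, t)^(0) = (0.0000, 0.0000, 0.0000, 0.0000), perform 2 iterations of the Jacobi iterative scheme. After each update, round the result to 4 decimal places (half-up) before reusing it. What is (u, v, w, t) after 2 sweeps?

(0.0747, 0.8529, -0.1125, 0.2374)

Iteration 1:
  u = (5 - (4)·0.0000 - (-4)·0.0000 - (-2)·0.0000) / (11) = 0.4545
  v = (-7 - (4)·0.0000 - (1)·0.0000 - (1)·0.0000) / (-10) = 0.7000
  w = (-4 - (-3)·0.0000 - (-2)·0.0000 - (-1)·0.0000) / (10) = -0.4000
  t = (-1 - (-3)·0.0000 - (3)·0.0000 - (-1)·0.0000) / (-9) = 0.1111
Iteration 2:
  u = (5 - (4)·0.7000 - (-4)·-0.4000 - (-2)·0.1111) / (11) = 0.0747
  v = (-7 - (4)·0.4545 - (1)·-0.4000 - (1)·0.1111) / (-10) = 0.8529
  w = (-4 - (-3)·0.4545 - (-2)·0.7000 - (-1)·0.1111) / (10) = -0.1125
  t = (-1 - (-3)·0.4545 - (3)·0.7000 - (-1)·-0.4000) / (-9) = 0.2374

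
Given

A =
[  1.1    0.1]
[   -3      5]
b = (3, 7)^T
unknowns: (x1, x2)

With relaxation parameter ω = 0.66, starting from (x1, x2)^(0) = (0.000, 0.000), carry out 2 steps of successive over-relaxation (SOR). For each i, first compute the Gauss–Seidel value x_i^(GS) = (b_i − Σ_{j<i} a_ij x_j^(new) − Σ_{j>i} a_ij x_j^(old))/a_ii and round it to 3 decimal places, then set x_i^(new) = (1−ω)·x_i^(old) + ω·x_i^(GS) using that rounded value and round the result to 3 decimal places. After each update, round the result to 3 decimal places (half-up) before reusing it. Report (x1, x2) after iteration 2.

Iteration 1:
  x1: GS value = (3 - (0.1)·0.000) / (1.1) = 2.727;  x1 ← (1−ω)·0.000 + ω·2.727 = 1.800
  x2: GS value = (7 - (-3)·1.800) / (5) = 2.480;  x2 ← (1−ω)·0.000 + ω·2.480 = 1.637
Iteration 2:
  x1: GS value = (3 - (0.1)·1.637) / (1.1) = 2.578;  x1 ← (1−ω)·1.800 + ω·2.578 = 2.313
  x2: GS value = (7 - (-3)·2.313) / (5) = 2.788;  x2 ← (1−ω)·1.637 + ω·2.788 = 2.397

(2.313, 2.397)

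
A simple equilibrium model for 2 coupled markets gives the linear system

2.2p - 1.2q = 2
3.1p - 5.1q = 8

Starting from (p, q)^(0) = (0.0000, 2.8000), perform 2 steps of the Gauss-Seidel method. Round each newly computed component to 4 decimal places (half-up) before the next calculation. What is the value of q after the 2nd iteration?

-1.0451

Iteration 1:
  p = (2 - (-1.2)·2.8000) / (2.2) = 2.4364
  q = (8 - (3.1)·2.4364) / (-5.1) = -0.0877
Iteration 2:
  p = (2 - (-1.2)·-0.0877) / (2.2) = 0.8613
  q = (8 - (3.1)·0.8613) / (-5.1) = -1.0451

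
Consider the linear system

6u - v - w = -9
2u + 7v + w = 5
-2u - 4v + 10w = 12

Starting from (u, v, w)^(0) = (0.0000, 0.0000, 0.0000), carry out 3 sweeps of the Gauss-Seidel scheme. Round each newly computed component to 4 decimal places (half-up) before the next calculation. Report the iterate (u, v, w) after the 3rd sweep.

(-1.1425, 0.8528, 1.3126)

Iteration 1:
  u = (-9 - (-1)·0.0000 - (-1)·0.0000) / (6) = -1.5000
  v = (5 - (2)·-1.5000 - (1)·0.0000) / (7) = 1.1429
  w = (12 - (-2)·-1.5000 - (-4)·1.1429) / (10) = 1.3572
Iteration 2:
  u = (-9 - (-1)·1.1429 - (-1)·1.3572) / (6) = -1.0833
  v = (5 - (2)·-1.0833 - (1)·1.3572) / (7) = 0.8299
  w = (12 - (-2)·-1.0833 - (-4)·0.8299) / (10) = 1.3153
Iteration 3:
  u = (-9 - (-1)·0.8299 - (-1)·1.3153) / (6) = -1.1425
  v = (5 - (2)·-1.1425 - (1)·1.3153) / (7) = 0.8528
  w = (12 - (-2)·-1.1425 - (-4)·0.8528) / (10) = 1.3126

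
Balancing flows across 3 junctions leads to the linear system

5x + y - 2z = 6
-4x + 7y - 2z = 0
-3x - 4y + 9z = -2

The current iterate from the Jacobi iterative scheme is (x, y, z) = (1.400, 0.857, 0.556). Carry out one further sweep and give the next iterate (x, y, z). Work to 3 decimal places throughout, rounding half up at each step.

(1.251, 0.959, 0.625)

One sweep:
  x = (6 - (1)·0.857 - (-2)·0.556) / (5) = 1.251
  y = (0 - (-4)·1.400 - (-2)·0.556) / (7) = 0.959
  z = (-2 - (-3)·1.400 - (-4)·0.857) / (9) = 0.625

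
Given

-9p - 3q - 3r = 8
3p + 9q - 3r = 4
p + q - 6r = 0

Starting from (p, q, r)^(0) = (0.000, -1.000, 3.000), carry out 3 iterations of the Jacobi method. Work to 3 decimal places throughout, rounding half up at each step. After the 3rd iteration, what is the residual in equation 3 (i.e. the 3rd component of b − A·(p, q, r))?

-0.099

Iteration 1:
  p = (8 - (-3)·-1.000 - (-3)·3.000) / (-9) = -1.556
  q = (4 - (3)·0.000 - (-3)·3.000) / (9) = 1.444
  r = (0 - (1)·0.000 - (1)·-1.000) / (-6) = -0.167
Iteration 2:
  p = (8 - (-3)·1.444 - (-3)·-0.167) / (-9) = -1.315
  q = (4 - (3)·-1.556 - (-3)·-0.167) / (9) = 0.907
  r = (0 - (1)·-1.556 - (1)·1.444) / (-6) = -0.019
Iteration 3:
  p = (8 - (-3)·0.907 - (-3)·-0.019) / (-9) = -1.185
  q = (4 - (3)·-1.315 - (-3)·-0.019) / (9) = 0.876
  r = (0 - (1)·-1.315 - (1)·0.907) / (-6) = -0.068
Residual b − A·x = (-0.241, -0.533, -0.099)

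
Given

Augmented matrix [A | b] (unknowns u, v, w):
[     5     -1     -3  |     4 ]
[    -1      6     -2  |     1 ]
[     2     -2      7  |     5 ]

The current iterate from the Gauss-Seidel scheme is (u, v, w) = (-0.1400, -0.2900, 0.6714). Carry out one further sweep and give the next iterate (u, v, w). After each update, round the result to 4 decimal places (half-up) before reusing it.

One sweep:
  u = (4 - (-1)·-0.2900 - (-3)·0.6714) / (5) = 1.1448
  v = (1 - (-1)·1.1448 - (-2)·0.6714) / (6) = 0.5813
  w = (5 - (2)·1.1448 - (-2)·0.5813) / (7) = 0.5533

(1.1448, 0.5813, 0.5533)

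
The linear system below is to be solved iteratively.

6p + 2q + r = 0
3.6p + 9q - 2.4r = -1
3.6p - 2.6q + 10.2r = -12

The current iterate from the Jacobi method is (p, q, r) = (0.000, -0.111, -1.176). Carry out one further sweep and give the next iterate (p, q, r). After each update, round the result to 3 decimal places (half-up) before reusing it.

One sweep:
  p = (0 - (2)·-0.111 - (1)·-1.176) / (6) = 0.233
  q = (-1 - (3.6)·0.000 - (-2.4)·-1.176) / (9) = -0.425
  r = (-12 - (3.6)·0.000 - (-2.6)·-0.111) / (10.2) = -1.205

(0.233, -0.425, -1.205)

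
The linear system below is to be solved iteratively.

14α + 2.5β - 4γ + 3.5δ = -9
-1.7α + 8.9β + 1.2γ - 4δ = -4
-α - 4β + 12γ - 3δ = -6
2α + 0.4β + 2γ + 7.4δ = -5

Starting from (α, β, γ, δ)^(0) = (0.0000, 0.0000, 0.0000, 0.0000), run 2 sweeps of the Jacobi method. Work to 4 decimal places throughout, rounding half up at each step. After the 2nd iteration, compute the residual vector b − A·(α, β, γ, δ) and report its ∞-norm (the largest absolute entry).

Iteration 1:
  α = (-9 - (2.5)·0.0000 - (-4)·0.0000 - (3.5)·0.0000) / (14) = -0.6429
  β = (-4 - (-1.7)·0.0000 - (1.2)·0.0000 - (-4)·0.0000) / (8.9) = -0.4494
  γ = (-6 - (-1)·0.0000 - (-4)·0.0000 - (-3)·0.0000) / (12) = -0.5000
  δ = (-5 - (2)·0.0000 - (0.4)·0.0000 - (2)·0.0000) / (7.4) = -0.6757
Iteration 2:
  α = (-9 - (2.5)·-0.4494 - (-4)·-0.5000 - (3.5)·-0.6757) / (14) = -0.5365
  β = (-4 - (-1.7)·-0.6429 - (1.2)·-0.5000 - (-4)·-0.6757) / (8.9) = -0.8085
  γ = (-6 - (-1)·-0.6429 - (-4)·-0.4494 - (-3)·-0.6757) / (12) = -0.8723
  δ = (-5 - (2)·-0.6429 - (0.4)·-0.4494 - (2)·-0.5000) / (7.4) = -0.3425
Residual b − A·x = (-1.7582, 1.9604, -0.3304, 0.6755); ∞-norm = 1.9604

1.9604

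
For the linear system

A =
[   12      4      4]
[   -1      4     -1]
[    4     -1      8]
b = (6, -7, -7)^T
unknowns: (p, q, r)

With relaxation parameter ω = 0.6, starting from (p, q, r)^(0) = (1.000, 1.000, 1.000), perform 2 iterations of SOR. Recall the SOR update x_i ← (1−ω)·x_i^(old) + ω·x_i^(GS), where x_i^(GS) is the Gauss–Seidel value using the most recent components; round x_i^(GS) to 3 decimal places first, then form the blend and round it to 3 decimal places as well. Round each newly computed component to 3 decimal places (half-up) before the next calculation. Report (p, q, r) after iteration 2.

Iteration 1:
  p: GS value = (6 - (4)·1.000 - (4)·1.000) / (12) = -0.167;  p ← (1−ω)·1.000 + ω·-0.167 = 0.300
  q: GS value = (-7 - (-1)·0.300 - (-1)·1.000) / (4) = -1.425;  q ← (1−ω)·1.000 + ω·-1.425 = -0.455
  r: GS value = (-7 - (4)·0.300 - (-1)·-0.455) / (8) = -1.082;  r ← (1−ω)·1.000 + ω·-1.082 = -0.249
Iteration 2:
  p: GS value = (6 - (4)·-0.455 - (4)·-0.249) / (12) = 0.735;  p ← (1−ω)·0.300 + ω·0.735 = 0.561
  q: GS value = (-7 - (-1)·0.561 - (-1)·-0.249) / (4) = -1.672;  q ← (1−ω)·-0.455 + ω·-1.672 = -1.185
  r: GS value = (-7 - (4)·0.561 - (-1)·-1.185) / (8) = -1.304;  r ← (1−ω)·-0.249 + ω·-1.304 = -0.882

(0.561, -1.185, -0.882)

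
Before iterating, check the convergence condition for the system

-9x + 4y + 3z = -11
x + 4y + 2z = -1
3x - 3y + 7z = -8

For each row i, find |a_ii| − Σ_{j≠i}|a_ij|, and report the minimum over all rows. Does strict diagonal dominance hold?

row 1: |-9| − (4+3) = 2
row 2: |4| − (1+2) = 1
row 3: |7| − (3+3) = 1
minimum over rows = 1 → strictly diagonally dominant (convergence guaranteed)

1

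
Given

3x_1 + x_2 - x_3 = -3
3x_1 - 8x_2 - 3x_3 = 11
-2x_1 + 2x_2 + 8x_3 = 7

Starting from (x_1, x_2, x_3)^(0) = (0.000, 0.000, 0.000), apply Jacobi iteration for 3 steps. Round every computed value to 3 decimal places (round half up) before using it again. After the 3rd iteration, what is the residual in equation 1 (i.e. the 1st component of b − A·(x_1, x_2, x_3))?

Iteration 1:
  x_1 = (-3 - (1)·0.000 - (-1)·0.000) / (3) = -1.000
  x_2 = (11 - (3)·0.000 - (-3)·0.000) / (-8) = -1.375
  x_3 = (7 - (-2)·0.000 - (2)·0.000) / (8) = 0.875
Iteration 2:
  x_1 = (-3 - (1)·-1.375 - (-1)·0.875) / (3) = -0.250
  x_2 = (11 - (3)·-1.000 - (-3)·0.875) / (-8) = -2.078
  x_3 = (7 - (-2)·-1.000 - (2)·-1.375) / (8) = 0.969
Iteration 3:
  x_1 = (-3 - (1)·-2.078 - (-1)·0.969) / (3) = 0.016
  x_2 = (11 - (3)·-0.250 - (-3)·0.969) / (-8) = -1.832
  x_3 = (7 - (-2)·-0.250 - (2)·-2.078) / (8) = 1.332
Residual b − A·x = (0.116, 0.292, 0.040)

0.116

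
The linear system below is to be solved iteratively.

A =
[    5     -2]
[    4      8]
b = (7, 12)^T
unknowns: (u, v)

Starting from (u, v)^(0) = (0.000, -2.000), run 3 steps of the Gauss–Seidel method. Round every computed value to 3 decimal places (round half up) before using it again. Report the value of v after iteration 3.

Iteration 1:
  u = (7 - (-2)·-2.000) / (5) = 0.600
  v = (12 - (4)·0.600) / (8) = 1.200
Iteration 2:
  u = (7 - (-2)·1.200) / (5) = 1.880
  v = (12 - (4)·1.880) / (8) = 0.560
Iteration 3:
  u = (7 - (-2)·0.560) / (5) = 1.624
  v = (12 - (4)·1.624) / (8) = 0.688

0.688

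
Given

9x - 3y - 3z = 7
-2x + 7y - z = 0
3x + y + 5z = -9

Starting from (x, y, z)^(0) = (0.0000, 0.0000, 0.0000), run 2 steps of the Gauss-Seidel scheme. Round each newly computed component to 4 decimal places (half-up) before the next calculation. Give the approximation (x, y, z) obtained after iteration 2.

(0.0815, -0.3069, -1.7875)

Iteration 1:
  x = (7 - (-3)·0.0000 - (-3)·0.0000) / (9) = 0.7778
  y = (0 - (-2)·0.7778 - (-1)·0.0000) / (7) = 0.2222
  z = (-9 - (3)·0.7778 - (1)·0.2222) / (5) = -2.3111
Iteration 2:
  x = (7 - (-3)·0.2222 - (-3)·-2.3111) / (9) = 0.0815
  y = (0 - (-2)·0.0815 - (-1)·-2.3111) / (7) = -0.3069
  z = (-9 - (3)·0.0815 - (1)·-0.3069) / (5) = -1.7875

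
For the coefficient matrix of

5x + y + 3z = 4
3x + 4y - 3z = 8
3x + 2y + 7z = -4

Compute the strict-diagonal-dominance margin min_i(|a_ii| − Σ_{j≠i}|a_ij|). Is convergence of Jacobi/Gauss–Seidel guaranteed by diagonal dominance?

row 1: |5| − (1+3) = 1
row 2: |4| − (3+3) = -2
row 3: |7| − (3+2) = 2
minimum over rows = -2 → not strictly diagonally dominant

-2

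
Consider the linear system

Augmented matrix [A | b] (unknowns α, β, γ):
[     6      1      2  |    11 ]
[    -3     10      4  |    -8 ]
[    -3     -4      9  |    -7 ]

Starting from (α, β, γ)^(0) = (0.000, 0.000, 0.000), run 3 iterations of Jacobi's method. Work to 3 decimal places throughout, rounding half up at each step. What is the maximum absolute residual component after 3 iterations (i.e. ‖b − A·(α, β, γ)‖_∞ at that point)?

2.743

Iteration 1:
  α = (11 - (1)·0.000 - (2)·0.000) / (6) = 1.833
  β = (-8 - (-3)·0.000 - (4)·0.000) / (10) = -0.800
  γ = (-7 - (-3)·0.000 - (-4)·0.000) / (9) = -0.778
Iteration 2:
  α = (11 - (1)·-0.800 - (2)·-0.778) / (6) = 2.226
  β = (-8 - (-3)·1.833 - (4)·-0.778) / (10) = 0.061
  γ = (-7 - (-3)·1.833 - (-4)·-0.800) / (9) = -0.522
Iteration 3:
  α = (11 - (1)·0.061 - (2)·-0.522) / (6) = 1.997
  β = (-8 - (-3)·2.226 - (4)·-0.522) / (10) = 0.077
  γ = (-7 - (-3)·2.226 - (-4)·0.061) / (9) = -0.009
Residual b − A·x = (-1.041, -2.743, -0.620); ∞-norm = 2.743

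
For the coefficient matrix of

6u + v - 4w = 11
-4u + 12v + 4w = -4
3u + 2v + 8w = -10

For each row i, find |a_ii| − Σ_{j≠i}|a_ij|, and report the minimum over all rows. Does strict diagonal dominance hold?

1

row 1: |6| − (1+4) = 1
row 2: |12| − (4+4) = 4
row 3: |8| − (3+2) = 3
minimum over rows = 1 → strictly diagonally dominant (convergence guaranteed)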